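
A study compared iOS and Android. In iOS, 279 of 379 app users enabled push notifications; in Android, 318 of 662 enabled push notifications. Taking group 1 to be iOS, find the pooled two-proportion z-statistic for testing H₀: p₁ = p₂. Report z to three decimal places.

z = 8.029

p̂₁ = 279/379 = 0.73615, p̂₂ = 318/662 = 0.48036.
Pooled p̂ = (279+318)/(379+662) = 597/1041 = 0.57349.
Pooled SE = √[0.2445997·0.00414910] ≈ 0.031857.
z = (p̂₁ − p̂₂)/SE = (0.73615 − 0.48036)/0.031857 = 0.25579/0.031857 = 8.029.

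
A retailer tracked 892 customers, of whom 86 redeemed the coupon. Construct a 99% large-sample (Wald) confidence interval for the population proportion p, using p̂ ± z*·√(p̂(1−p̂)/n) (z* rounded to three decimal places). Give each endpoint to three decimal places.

p̂ = 86/892 = 0.09641.
SE = √(p̂(1−p̂)/n) = √(0.087117/892) = 0.009883.
For 99% confidence, z* = 2.576.
Margin of error: 2.576 × 0.009883 = 0.02546.
CI: 0.09641 ± 0.02546 = (0.071, 0.122).

(0.071, 0.122)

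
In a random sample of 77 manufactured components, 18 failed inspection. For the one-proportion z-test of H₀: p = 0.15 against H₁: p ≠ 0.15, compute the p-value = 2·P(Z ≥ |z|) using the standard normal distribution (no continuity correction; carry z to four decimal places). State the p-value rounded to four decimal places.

p̂ = 18/77 = 0.23377.
SE₀ = √(0.15·0.85/77) = 0.040692.
z = (p̂ − p₀)/SE = (18/77 − 0.15)/0.040692 ≈ 2.0585.
p-value = 2·P(Z ≥ |z|) with z = 2.0585 → 0.0395.

p-value = 0.0395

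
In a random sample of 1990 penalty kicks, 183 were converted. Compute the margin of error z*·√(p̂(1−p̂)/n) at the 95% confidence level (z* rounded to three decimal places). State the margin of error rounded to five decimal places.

Sample proportion p̂ = 183/1990 = 0.09196.
SE(p̂) = √(0.09196·0.90804/1990) = 0.006478.
For 95% confidence, z* = 1.960.
ME = 1.960·0.006478 = 0.01270.

ME = 0.01270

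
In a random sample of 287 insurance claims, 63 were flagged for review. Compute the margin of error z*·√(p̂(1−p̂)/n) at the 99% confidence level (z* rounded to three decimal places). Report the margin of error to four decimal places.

Sample proportion p̂ = 63/287 = 0.21951.
Standard error of p̂: √(0.171327/287) = √0.000596957 = 0.024433.
The 99% critical value is z* = 2.576.
Margin of error = z*·SE = 2.576 × 0.024433 = 0.0629.

ME = 0.0629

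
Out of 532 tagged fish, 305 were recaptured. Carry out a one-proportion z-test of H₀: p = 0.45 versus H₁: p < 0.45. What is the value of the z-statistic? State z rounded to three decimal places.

z = 5.717

p̂ = 305/532 = 0.57331.
Under H₀, SE = √(p₀(1−p₀)/n) = √(0.45·0.55/532) = √0.000465226 = 0.021569.
z = (p̂ − p₀)/SE = (0.57331 − 0.45)/0.021569 = 5.717.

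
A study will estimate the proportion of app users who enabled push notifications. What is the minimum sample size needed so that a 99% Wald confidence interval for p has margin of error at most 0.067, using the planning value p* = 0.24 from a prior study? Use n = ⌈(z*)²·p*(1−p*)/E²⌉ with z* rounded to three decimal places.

n = 270

The 99% critical value is z* = 2.576.
p*(1−p*) = 0.24·0.76 = 0.1824.
Required n before rounding: 6.635776 × 0.1824 / 0.067² = 269.629.
Rounding up, n = 270.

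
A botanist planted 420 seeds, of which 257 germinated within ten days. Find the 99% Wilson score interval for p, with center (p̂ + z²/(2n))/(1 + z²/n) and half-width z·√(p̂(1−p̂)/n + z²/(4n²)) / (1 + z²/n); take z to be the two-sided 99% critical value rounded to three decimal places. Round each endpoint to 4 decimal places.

Here p̂ = 257/420 = 0.61190 and z = 2.576 (z² = 6.635776).
1 + z²/n = 1.015799.
Center = (0.61190 + 0.007900)/1.015799 = 0.61016.
Radicand: p̂(1−p̂)/n + z²/(4n²) = 0.000565422 + 0.000009404 = 0.000574826.
Half-width = z·√(radicand)/denom = 2.576·0.023976/1.015799 = 0.06080.
CI: 0.61016 ± 0.06080 = (0.5494, 0.6710).

(0.5494, 0.6710)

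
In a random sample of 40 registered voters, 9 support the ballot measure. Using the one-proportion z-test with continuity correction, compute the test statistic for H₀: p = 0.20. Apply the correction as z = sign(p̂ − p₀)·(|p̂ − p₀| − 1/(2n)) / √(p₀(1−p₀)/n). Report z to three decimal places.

z = 0.198

With x = 9 successes in n = 40, p̂ = 0.22500. p̂ − p₀ = 0.025000.
1/(2n) = 0.012500.
Corrected numerator: |0.025000| − 0.012500 = 0.012500.
Null standard error: √(0.20·0.80/40) = √0.004000000 = 0.063246.
z = (+)0.012500/0.063246 = 0.198.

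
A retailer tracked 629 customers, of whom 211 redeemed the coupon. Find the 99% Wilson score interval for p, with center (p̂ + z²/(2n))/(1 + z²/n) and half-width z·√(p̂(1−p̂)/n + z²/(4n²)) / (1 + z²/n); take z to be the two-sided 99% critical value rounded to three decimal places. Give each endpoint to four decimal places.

Here p̂ = 211/629 = 0.33545 and z = 2.576 (z² = 6.635776).
1 + z²/n = 1.010550.
Adjusted center: (0.33545 + z²/(2n))/1.010550 = 0.33717.
Radicand: p̂(1−p̂)/n + z²/(4n²) = 0.000354411 + 0.000004193 = 0.000358604.
Half-width = 2.576·√0.000358604/1.010550 = 0.04827.
So the interval runs from 0.2889 to 0.3854.

(0.2889, 0.3854)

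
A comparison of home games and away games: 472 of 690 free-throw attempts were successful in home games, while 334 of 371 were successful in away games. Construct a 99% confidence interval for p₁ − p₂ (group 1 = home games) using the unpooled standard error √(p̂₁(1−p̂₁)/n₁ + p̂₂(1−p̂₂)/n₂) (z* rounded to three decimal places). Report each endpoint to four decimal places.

p̂₁ = 0.68406, p̂₂ = 0.90027, so the observed difference is -0.21621.
Unpooled SE = √(p̂₁(1−p̂₁)/n₁ + p̂₂(1−p̂₂)/n₂) = √(0.000313221 + 0.000242006) = 0.023563.
The 99% critical value is z* = 2.576. Margin = 2.576·0.023563 = 0.06070.
CI: -0.21621 ± 0.06070 = (-0.2769, -0.1555).

(-0.2769, -0.1555)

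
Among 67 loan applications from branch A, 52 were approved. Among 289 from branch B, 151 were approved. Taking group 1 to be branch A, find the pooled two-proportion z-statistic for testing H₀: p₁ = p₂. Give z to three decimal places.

Sample proportions: p̂₁ = 52/67 = 0.77612 and p̂₂ = 151/289 = 0.52249.
Pooling: p̂ = 203/356 = 0.57022.
SE = √[p̂(1−p̂)(1/n₁+1/n₂)] = √[0.57022·0.42978·(1/67+1/289)] ≈ 0.067125.
z = (p̂₁ − p̂₂)/SE = (0.77612 − 0.52249)/0.067125 = 0.25363/0.067125 = 3.778.

z = 3.778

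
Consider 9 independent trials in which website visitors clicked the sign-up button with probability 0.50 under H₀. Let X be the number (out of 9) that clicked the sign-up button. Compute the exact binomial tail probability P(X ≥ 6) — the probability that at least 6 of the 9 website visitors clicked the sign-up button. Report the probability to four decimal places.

X is binomial with n = 9 and p = 0.50.
P(X ≥ 6) = C(9,6)·0.50^6·0.50^3 + C(9,7)·0.50^7·0.50^2 + C(9,8)·0.50^8·0.50^1 + C(9,9)·0.50^9·0.50^0.
= 0.164062 + 0.070312 + 0.017578 + 0.001953 = 0.2539.

P = 0.2539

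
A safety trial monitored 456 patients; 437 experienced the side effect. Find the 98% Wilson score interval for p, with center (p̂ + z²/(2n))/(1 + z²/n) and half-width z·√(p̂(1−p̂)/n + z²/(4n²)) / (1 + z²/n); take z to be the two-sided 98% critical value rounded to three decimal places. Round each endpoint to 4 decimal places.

p̂ = 437/456 = 0.95833; z = 2.326, so z² = 5.410276.
1 + z²/n = 1.011865.
Center = (0.95833 + 0.005932)/1.011865 = 0.95296.
Radicand: p̂(1−p̂)/n + z²/(4n²) = 0.000087567 + 0.000006505 = 0.000094072.
Half-width = 2.326·√0.000094072/1.011865 = 0.02230.
So the interval runs from 0.9307 to 0.9753.

(0.9307, 0.9753)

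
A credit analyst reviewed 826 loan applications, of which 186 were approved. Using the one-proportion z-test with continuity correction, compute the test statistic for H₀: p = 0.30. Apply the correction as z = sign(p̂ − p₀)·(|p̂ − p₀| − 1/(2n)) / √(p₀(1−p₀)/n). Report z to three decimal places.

With x = 186 successes in n = 826, p̂ = 0.22518. p̂ − p₀ = -0.074818.
Continuity correction 1/(2n) = 1/1652 = 0.000605.
Corrected numerator: |-0.074818| − 0.000605 = 0.074213.
Under H₀, SE = √(p₀(1−p₀)/n) = √(0.30·0.70/826) = √0.000254237 = 0.015945.
z = −0.074213/0.015945 = -4.654.

z = -4.654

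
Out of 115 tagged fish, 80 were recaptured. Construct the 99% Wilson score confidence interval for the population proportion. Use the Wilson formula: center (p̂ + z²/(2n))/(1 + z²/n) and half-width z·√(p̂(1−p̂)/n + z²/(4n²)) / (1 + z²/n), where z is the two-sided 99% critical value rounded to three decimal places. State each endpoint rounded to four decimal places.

p̂ = 80/115 = 0.69565; z = 2.576, so z² = 6.635776.
Denominator 1 + z²/n = 1 + 6.635776/115 = 1.057702.
Adjusted center: (0.69565 + z²/(2n))/1.057702 = 0.68498.
Radicand: p̂(1−p̂)/n + z²/(4n²) = 0.001841045 + 0.000125440 = 0.001966485.
Half-width = z·√(radicand)/denom = 2.576·0.044345/1.057702 = 0.10800.
Interval: 0.68498 ± 0.10800 → (0.5770, 0.7930).

(0.5770, 0.7930)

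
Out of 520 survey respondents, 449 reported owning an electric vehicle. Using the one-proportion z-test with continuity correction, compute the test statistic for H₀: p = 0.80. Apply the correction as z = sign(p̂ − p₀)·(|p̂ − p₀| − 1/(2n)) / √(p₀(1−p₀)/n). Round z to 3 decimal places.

z = 3.563

With x = 449 successes in n = 520, p̂ = 0.86346. p̂ − p₀ = 0.063462.
1/(2n) = 0.000962.
Corrected numerator: |0.063462| − 0.000962 = 0.062500.
SE₀ = √(0.80·0.20/520) = 0.017541.
z = +0.062500/0.017541 = 3.563.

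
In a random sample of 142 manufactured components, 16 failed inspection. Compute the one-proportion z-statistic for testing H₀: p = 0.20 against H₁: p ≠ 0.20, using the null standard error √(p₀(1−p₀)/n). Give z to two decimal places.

The sample proportion is 16/142 = 0.11268.
Under H₀, SE = √(p₀(1−p₀)/n) = √(0.20·0.80/142) = √0.001126761 = 0.033567.
Test statistic: z = -0.08732/0.033567 = -2.60.

z = -2.60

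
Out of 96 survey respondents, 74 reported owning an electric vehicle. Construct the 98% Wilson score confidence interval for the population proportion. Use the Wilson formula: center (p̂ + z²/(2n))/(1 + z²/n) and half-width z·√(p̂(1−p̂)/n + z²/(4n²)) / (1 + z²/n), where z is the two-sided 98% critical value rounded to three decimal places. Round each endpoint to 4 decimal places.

p̂ = 74/96 = 0.77083; z = 2.326, so z² = 5.410276.
Denominator 1 + z²/n = 1 + 5.410276/96 = 1.056357.
Adjusted center: (0.77083 + z²/(2n))/1.056357 = 0.75638.
Radicand: p̂(1−p̂)/n + z²/(4n²) = 0.001840097 + 0.000146763 = 0.001986860.
Half-width = 2.326·√0.001986860/1.056357 = 0.09815.
So the interval runs from 0.6582 to 0.8545.

(0.6582, 0.8545)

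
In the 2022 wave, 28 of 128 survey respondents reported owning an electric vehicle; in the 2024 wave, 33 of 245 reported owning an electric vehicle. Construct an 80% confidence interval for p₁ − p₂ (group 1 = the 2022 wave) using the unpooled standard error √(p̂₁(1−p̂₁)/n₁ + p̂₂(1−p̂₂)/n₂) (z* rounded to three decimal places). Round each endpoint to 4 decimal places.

p̂₁ = 28/128 = 0.21875, p̂₂ = 33/245 = 0.13469; p̂₁ − p̂₂ = 0.08406.
Unpooled SE = √(p̂₁(1−p̂₁)/n₁ + p̂₂(1−p̂₂)/n₂) = √(0.001335144 + 0.000475720) = 0.042554.
z* = 1.282 at the 80% level. Margin of error = 0.05455.
So the interval runs from 0.0295 to 0.1386.

(0.0295, 0.1386)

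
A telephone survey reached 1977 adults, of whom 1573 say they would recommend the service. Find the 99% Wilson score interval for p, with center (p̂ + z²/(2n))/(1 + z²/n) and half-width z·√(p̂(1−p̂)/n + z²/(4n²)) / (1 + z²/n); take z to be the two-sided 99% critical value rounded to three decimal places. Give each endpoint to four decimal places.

(0.7713, 0.8180)

p̂ = 1573/1977 = 0.79565; z = 2.576, so z² = 6.635776.
1 + z²/n = 1.003356.
Center = (0.79565 + 0.001678)/1.003356 = 0.79466.
Radicand: p̂(1−p̂)/n + z²/(4n²) = 0.000082241 + 0.000000424 = 0.000082665.
Half-width = 2.576·√0.000082665/1.003356 = 0.02334.
Interval: 0.79466 ± 0.02334 → (0.7713, 0.8180).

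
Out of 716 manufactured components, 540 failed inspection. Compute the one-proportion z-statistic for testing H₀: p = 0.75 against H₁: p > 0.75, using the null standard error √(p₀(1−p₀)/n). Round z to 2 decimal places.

z = 0.26

Sample proportion p̂ = 540/716 = 0.75419.
SE₀ = √(0.75·0.25/716) = 0.016182.
Test statistic: z = 0.00419/0.016182 = 0.26.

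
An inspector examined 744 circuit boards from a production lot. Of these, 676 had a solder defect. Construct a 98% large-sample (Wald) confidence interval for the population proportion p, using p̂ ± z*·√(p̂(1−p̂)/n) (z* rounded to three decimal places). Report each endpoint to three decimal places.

p̂ = 676/744 = 0.90860.
SE(p̂) = √(0.90860·0.09140/744) = 0.010565.
z* = 2.326 at the 98% level.
Margin = 2.326·0.010565 = 0.02457.
CI: 0.90860 ± 0.02457 = (0.884, 0.933).

(0.884, 0.933)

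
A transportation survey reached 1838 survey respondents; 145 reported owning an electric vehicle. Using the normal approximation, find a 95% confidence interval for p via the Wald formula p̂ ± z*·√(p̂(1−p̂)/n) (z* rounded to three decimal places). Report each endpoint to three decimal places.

The sample proportion is 145/1838 = 0.07889.
SE(p̂) = √(0.07889·0.92111/1838) = 0.006288.
The 95% critical value is z* = 1.960.
Margin of error: 1.960 × 0.006288 = 0.01232.
Interval: 0.07889 ± 0.01232 → (0.067, 0.091).

(0.067, 0.091)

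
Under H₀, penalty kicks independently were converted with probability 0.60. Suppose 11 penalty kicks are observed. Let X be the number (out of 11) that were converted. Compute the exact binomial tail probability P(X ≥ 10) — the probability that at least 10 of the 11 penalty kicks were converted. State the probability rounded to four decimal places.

X ~ Binomial(n=11, p=0.60).
P(X ≥ 10) = C(11,10)·0.60^10·0.40^1 + C(11,11)·0.60^11·0.40^0.
= 0.026605 + 0.003628 = 0.0302.

P = 0.0302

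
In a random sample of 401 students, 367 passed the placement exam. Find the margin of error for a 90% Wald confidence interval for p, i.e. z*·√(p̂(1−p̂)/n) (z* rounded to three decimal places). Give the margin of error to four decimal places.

ME = 0.0229

p̂ = 367/401 = 0.91521.
SE = √(p̂(1−p̂)/n) = √(0.077599/401) = 0.013911.
The 90% critical value is z* = 1.645.
Margin of error = z*·SE = 1.645 × 0.013911 = 0.0229.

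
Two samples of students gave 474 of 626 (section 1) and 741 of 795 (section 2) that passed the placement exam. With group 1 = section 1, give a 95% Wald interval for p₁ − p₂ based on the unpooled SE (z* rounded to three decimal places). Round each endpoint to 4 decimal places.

(-0.2128, -0.1370)

p̂₁ = 474/626 = 0.75719, p̂₂ = 741/795 = 0.93208; p̂₁ − p̂₂ = -0.17489.
Unpooled SE = √(p̂₁(1−p̂₁)/n₁ + p̂₂(1−p̂₂)/n₂) = √(0.000293697 + 0.000079636) = 0.019322.
For 95% confidence, z* = 1.960. Margin of error = 0.03787.
CI: -0.17489 ± 0.03787 = (-0.2128, -0.1370).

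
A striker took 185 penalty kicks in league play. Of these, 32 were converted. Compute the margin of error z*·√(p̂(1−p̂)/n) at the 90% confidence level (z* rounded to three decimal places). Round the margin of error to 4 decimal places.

ME = 0.0457

p̂ = 32/185 = 0.17297.
Standard error of p̂: √(0.143053/185) = √0.000773261 = 0.027808.
The 90% critical value is z* = 1.645.
Margin of error = z*·SE = 1.645 × 0.027808 = 0.0457.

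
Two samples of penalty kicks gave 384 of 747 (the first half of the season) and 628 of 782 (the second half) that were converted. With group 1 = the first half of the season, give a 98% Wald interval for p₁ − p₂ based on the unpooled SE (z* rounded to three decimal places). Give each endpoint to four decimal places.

p̂₁ = 0.51406, p̂₂ = 0.80307, so the observed difference is -0.28901.
SE = √(0.000334408 + 0.000202237) = √0.000536645 = 0.023166.
z* = 2.326 at the 98% level. Margin of error = 0.05388.
Interval: -0.28901 ± 0.05388 → (-0.3429, -0.2351).

(-0.3429, -0.2351)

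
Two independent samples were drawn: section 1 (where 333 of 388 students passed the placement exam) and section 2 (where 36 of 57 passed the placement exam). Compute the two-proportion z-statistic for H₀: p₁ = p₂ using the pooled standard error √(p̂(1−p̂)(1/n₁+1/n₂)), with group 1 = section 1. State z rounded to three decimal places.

Sample proportions: p̂₁ = 333/388 = 0.85825 and p̂₂ = 36/57 = 0.63158.
Pooling: p̂ = 369/445 = 0.82921.
SE = √[p̂(1−p̂)(1/n₁+1/n₂)] = √[0.82921·0.17079·(1/388+1/57)] ≈ 0.053381.
z = 0.22667/0.053381 = 4.246.

z = 4.246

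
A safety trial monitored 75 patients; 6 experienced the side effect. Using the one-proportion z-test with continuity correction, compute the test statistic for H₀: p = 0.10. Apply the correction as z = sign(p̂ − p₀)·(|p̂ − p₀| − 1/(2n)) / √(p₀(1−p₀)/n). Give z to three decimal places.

p̂ = 6/75 = 0.08000. p̂ − p₀ = -0.020000.
1/(2n) = 0.006667.
Corrected numerator: |-0.020000| − 0.006667 = 0.013333.
Under H₀, SE = √(p₀(1−p₀)/n) = √(0.10·0.90/75) = √0.001200000 = 0.034641.
z = (−)0.013333/0.034641 = -0.385.

z = -0.385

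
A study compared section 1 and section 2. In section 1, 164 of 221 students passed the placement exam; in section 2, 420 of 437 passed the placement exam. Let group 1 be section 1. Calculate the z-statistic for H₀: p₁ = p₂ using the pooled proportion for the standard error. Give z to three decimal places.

z = -8.399

Sample proportions: p̂₁ = 164/221 = 0.74208 and p̂₂ = 420/437 = 0.96110.
Pooling: p̂ = 584/658 = 0.88754.
Pooled SE = √[0.0998143·0.00681322] ≈ 0.026078.
z = -0.21902/0.026078 = -8.399.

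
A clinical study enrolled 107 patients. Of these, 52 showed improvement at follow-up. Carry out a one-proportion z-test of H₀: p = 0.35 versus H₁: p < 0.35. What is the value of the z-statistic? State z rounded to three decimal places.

With x = 52 successes in n = 107, p̂ = 0.48598.
Null standard error: √(0.35·0.65/107) = √0.002126168 = 0.046110.
z = (p̂ − p₀)/SE = (0.48598 − 0.35)/0.046110 = 2.949.

z = 2.949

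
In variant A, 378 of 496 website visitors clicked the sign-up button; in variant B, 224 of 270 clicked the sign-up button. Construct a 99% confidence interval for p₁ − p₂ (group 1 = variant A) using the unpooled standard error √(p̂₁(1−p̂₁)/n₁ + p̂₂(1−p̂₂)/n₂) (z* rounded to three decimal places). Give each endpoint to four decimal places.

p̂₁ = 0.76210, p̂₂ = 0.82963, so the observed difference is -0.06753.
SE = √(0.000365535 + 0.000523497) = √0.000889032 = 0.029817.
z* = 2.576 at the 99% level. Margin = 2.576·0.029817 = 0.07681.
CI: -0.06753 ± 0.07681 = (-0.1443, 0.0093).

(-0.1443, 0.0093)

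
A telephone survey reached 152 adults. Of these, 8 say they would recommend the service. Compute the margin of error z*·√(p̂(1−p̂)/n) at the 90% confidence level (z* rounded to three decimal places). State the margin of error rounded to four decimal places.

Sample proportion p̂ = 8/152 = 0.05263.
Standard error of p̂: √(0.049861/152) = √0.000328036 = 0.018112.
The 90% critical value is z* = 1.645.
ME = 1.645·0.018112 = 0.0298.

ME = 0.0298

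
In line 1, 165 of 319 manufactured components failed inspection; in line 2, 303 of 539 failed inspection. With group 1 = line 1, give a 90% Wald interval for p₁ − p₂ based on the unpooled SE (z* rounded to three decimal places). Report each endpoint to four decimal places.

(-0.1028, 0.0130)

p̂₁ = 165/319 = 0.51724, p̂₂ = 303/539 = 0.56215; p̂₁ − p̂₂ = -0.04491.
Unpooled SE = √(p̂₁(1−p̂₁)/n₁ + p̂₂(1−p̂₂)/n₂) = √(0.000782767 + 0.000456655) = 0.035205.
The 90% critical value is z* = 1.645. Margin = 1.645·0.035205 = 0.05791.
So the interval runs from -0.1028 to 0.0130.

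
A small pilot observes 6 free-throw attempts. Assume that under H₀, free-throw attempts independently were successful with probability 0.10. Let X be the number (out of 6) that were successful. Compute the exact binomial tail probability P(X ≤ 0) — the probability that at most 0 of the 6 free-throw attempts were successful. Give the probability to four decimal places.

P = 0.5314

X is binomial with n = 6 and p = 0.10.
P(X ≤ 0) = C(6,0)·0.10^0·0.90^6.
= 0.531441 = 0.5314.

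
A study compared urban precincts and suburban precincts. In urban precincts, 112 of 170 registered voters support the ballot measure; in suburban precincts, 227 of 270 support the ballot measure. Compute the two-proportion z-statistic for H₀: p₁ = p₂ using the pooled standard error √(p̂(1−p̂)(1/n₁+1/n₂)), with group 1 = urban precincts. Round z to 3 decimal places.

p̂₁ = 112/170 = 0.65882, p̂₂ = 227/270 = 0.84074.
Pooling: p̂ = 339/440 = 0.77045.
SE = √[p̂(1−p̂)(1/n₁+1/n₂)] = √[0.77045·0.22955·(1/170+1/270)] ≈ 0.041174.
z = (p̂₁ − p̂₂)/SE = (0.65882 − 0.84074)/0.041174 = -0.18192/0.041174 = -4.418.

z = -4.418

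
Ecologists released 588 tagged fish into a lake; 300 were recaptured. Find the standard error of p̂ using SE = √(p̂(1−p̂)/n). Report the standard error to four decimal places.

SE = 0.0206

The sample proportion is 300/588 = 0.51020.
p̂(1−p̂) = 0.51020·0.48980 = 0.249896.
SE = √(0.249896/588) = √0.000424993 = 0.0206.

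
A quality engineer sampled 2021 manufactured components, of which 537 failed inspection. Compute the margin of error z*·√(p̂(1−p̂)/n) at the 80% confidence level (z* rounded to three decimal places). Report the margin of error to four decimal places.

ME = 0.0126

p̂ = 537/2021 = 0.26571.
Standard error of p̂: √(0.195108/2021) = √0.000096540 = 0.009825.
The 80% critical value is z* = 1.282.
ME = 1.282·0.009825 = 0.0126.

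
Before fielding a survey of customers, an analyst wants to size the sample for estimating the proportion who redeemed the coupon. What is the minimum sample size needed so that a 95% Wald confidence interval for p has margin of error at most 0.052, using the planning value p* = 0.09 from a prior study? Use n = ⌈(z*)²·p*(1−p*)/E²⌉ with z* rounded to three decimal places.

For 95% confidence, z* = 1.960.
p*(1−p*) = 0.09·0.91 = 0.0819.
Required n before rounding: 3.841600 × 0.0819 / 0.052² = 116.356.
⌈116.356⌉ = 117.

n = 117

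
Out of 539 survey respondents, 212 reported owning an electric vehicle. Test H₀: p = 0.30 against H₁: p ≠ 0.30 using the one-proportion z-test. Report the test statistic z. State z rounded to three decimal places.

With x = 212 successes in n = 539, p̂ = 0.39332.
Null standard error: √(0.30·0.70/539) = √0.000389610 = 0.019739.
Test statistic: z = 0.09332/0.019739 = 4.728.

z = 4.728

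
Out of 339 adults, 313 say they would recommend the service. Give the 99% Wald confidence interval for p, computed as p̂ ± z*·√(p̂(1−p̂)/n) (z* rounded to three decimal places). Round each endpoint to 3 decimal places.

With x = 313 successes in n = 339, p̂ = 0.92330.
SE(p̂) = √(0.92330·0.07670/339) = 0.014453.
For 99% confidence, z* = 2.576.
Margin = 2.576·0.014453 = 0.03723.
Interval: 0.92330 ± 0.03723 → (0.886, 0.961).

(0.886, 0.961)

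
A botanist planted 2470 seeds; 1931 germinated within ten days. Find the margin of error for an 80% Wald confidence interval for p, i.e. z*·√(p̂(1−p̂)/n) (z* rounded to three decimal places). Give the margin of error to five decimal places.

ME = 0.01065

The sample proportion is 1931/2470 = 0.78178.
Standard error of p̂: √(0.170599/2470) = √0.000069069 = 0.008311.
z* = 1.282 at the 80% level.
Margin of error = z*·SE = 1.282 × 0.008311 = 0.01065.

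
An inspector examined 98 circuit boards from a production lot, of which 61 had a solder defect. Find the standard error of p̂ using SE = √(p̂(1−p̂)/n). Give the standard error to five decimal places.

p̂ = 61/98 = 0.62245.
p̂(1−p̂) = 0.62245·0.37755 = 0.235006.
SE = √(0.235006/98) = 0.04897.

SE = 0.04897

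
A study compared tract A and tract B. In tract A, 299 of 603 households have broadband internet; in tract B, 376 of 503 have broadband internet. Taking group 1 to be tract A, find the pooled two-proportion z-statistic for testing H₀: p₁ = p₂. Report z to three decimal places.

z = -8.546

Sample proportions: p̂₁ = 299/603 = 0.49585 and p̂₂ = 376/503 = 0.74751.
Pooled p̂ = (299+376)/(603+503) = 675/1106 = 0.61031.
SE = √[p̂(1−p̂)(1/n₁+1/n₂)] = √[0.61031·0.38969·(1/603+1/503)] ≈ 0.029449.
z = -0.25166/0.029449 = -8.546.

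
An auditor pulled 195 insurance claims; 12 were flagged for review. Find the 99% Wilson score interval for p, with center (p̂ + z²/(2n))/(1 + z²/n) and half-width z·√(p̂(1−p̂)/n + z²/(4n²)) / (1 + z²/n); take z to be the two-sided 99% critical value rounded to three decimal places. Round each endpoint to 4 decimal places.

Here p̂ = 12/195 = 0.06154 and z = 2.576 (z² = 6.635776).
Denominator 1 + z²/n = 1 + 6.635776/195 = 1.034030.
Center = (0.06154 + 0.017015)/1.034030 = 0.07597.
Radicand: p̂(1−p̂)/n + z²/(4n²) = 0.000296161 + 0.000043628 = 0.000339789.
Half-width = 2.576·√0.000339789/1.034030 = 0.04592.
So the interval runs from 0.0300 to 0.1219.

(0.0300, 0.1219)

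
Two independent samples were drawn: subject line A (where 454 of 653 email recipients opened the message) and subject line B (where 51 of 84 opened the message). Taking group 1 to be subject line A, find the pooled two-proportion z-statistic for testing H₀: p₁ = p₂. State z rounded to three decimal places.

z = 1.637

Sample proportions: p̂₁ = 454/653 = 0.69525 and p̂₂ = 51/84 = 0.60714.
Pooling: p̂ = 505/737 = 0.68521.
Pooled SE = √[0.2156971·0.01343616] ≈ 0.053834.
z = (p̂₁ − p̂₂)/SE = (0.69525 − 0.60714)/0.053834 = 0.08811/0.053834 = 1.637.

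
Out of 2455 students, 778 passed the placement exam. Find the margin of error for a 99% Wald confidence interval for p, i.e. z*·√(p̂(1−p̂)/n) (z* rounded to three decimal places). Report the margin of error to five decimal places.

ME = 0.02419

With x = 778 successes in n = 2455, p̂ = 0.31690.
Standard error of p̂: √(0.216476/2455) = √0.000088178 = 0.009390.
z* = 2.576 at the 99% level.
Margin of error = z*·SE = 2.576 × 0.009390 = 0.02419.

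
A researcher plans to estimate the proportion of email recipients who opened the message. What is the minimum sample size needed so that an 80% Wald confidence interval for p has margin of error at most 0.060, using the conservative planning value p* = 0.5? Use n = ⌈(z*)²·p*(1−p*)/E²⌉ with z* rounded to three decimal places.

n = 115

For 80% confidence, z* = 1.282.
p*(1−p*) = 0.2500.
(z*)²·p*(1−p*)/E² = 1.643524·0.2500/0.003600 = 114.134.
⌈114.134⌉ = 115.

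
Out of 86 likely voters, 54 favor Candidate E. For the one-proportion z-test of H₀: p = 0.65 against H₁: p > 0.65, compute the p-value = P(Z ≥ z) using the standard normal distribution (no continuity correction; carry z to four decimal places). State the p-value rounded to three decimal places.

p-value = 0.666

Sample proportion p̂ = 54/86 = 0.62791.
SE₀ = √(0.65·0.35/86) = 0.051433.
z = (p̂ − p₀)/SE = (54/86 − 0.65)/0.051433 ≈ -0.4295.
p-value = P(Z ≥ z) with z = -0.4295 → 0.666.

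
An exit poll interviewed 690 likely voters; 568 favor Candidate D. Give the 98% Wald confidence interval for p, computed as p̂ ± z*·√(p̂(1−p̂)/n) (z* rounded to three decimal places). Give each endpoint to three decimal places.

(0.789, 0.857)

p̂ = 568/690 = 0.82319.
SE = √(p̂(1−p̂)/n) = √(0.145549/690) = 0.014524.
The 98% critical value is z* = 2.326.
Margin = 2.326·0.014524 = 0.03378.
Interval: 0.82319 ± 0.03378 → (0.789, 0.857).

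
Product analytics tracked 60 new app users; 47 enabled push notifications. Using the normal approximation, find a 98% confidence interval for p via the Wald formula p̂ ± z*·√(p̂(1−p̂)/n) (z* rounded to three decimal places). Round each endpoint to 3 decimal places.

p̂ = 47/60 = 0.78333.
Standard error of p̂: √(0.169722/60) = √0.002828704 = 0.053186.
z* = 2.326 at the 98% level.
Margin of error: 2.326 × 0.053186 = 0.12371.
So the interval runs from 0.660 to 0.907.

(0.660, 0.907)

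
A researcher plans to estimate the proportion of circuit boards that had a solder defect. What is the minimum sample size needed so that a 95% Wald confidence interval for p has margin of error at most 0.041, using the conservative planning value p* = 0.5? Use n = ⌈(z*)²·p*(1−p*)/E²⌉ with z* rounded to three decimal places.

n = 572

z* = 1.960 at the 95% level.
p*(1−p*) = 0.50·0.50 = 0.2500.
(z*)²·p*(1−p*)/E² = 3.841600·0.2500/0.001681 = 571.327.
⌈571.327⌉ = 572.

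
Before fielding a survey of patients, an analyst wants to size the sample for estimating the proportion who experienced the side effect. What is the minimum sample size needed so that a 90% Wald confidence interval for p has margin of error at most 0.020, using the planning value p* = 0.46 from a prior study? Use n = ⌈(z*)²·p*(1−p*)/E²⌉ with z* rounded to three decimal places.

For 90% confidence, z* = 1.645.
p*(1−p*) = 0.46·0.54 = 0.2484.
(z*)²·p*(1−p*)/E² = 2.706025·0.2484/0.000400 = 1680.442.
Rounding up, n = 1681.

n = 1681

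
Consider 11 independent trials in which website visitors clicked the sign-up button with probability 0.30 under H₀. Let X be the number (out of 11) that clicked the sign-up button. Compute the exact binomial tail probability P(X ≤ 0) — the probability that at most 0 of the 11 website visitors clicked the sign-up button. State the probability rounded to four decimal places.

P = 0.0198

X is binomial with n = 11 and p = 0.30.
P(X ≤ 0) = C(11,0)·0.30^0·0.70^11.
= 0.019773 = 0.0198.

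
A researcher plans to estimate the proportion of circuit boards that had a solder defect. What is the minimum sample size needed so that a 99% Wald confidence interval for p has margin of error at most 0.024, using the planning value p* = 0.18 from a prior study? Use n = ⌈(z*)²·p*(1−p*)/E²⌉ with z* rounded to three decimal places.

n = 1701

The 99% critical value is z* = 2.576.
p*(1−p*) = 0.18·0.82 = 0.1476.
Required n before rounding: 6.635776 × 0.1476 / 0.024² = 1700.418.
⌈1700.418⌉ = 1701.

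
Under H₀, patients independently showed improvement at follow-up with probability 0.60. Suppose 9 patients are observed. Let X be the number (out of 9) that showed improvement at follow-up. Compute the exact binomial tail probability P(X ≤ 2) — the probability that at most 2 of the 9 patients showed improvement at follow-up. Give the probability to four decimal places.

P = 0.0250

X is binomial with n = 9 and p = 0.60.
P(X ≤ 2) = C(9,0)·0.60^0·0.40^9 + C(9,1)·0.60^1·0.40^8 + C(9,2)·0.60^2·0.40^7.
= 0.000262 + 0.003539 + 0.021234 = 0.0250.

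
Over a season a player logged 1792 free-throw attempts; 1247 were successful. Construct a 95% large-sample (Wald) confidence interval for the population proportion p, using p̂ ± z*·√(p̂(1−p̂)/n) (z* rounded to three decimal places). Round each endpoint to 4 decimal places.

Sample proportion p̂ = 1247/1792 = 0.69587.
SE = √(p̂(1−p̂)/n) = √(0.211635/1792) = 0.010867.
z* = 1.960 at the 95% level.
Margin of error: 1.960 × 0.010867 = 0.02130.
Interval: 0.69587 ± 0.02130 → (0.6746, 0.7172).

(0.6746, 0.7172)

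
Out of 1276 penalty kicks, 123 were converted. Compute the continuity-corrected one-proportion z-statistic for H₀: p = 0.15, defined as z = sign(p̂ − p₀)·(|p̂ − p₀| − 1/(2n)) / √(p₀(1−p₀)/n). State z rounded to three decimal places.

z = -5.323

p̂ = 123/1276 = 0.09639. p̂ − p₀ = -0.053605.
Continuity correction 1/(2n) = 1/2552 = 0.000392.
Corrected numerator: |-0.053605| − 0.000392 = 0.053213.
SE₀ = √(0.15·0.85/1276) = 0.009996.
z = −0.053213/0.009996 = -5.323.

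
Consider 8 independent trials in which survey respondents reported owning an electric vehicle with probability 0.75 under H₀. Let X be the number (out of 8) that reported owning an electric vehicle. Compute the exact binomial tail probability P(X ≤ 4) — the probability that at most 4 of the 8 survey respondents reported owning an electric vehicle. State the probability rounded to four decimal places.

P = 0.1138

X ~ Binomial(n=8, p=0.75).
P(X ≤ 4) = Σ_{j=0}^{4} C(8,j)·0.75^j·0.25^{8−j}.
= 0.000015 + 0.000366 + 0.003845 + 0.023071 + 0.086517 = 0.1138.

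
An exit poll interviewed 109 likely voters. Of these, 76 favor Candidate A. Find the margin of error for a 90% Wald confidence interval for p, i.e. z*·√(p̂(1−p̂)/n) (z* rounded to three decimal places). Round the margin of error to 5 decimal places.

ME = 0.07239

With x = 76 successes in n = 109, p̂ = 0.69725.
SE(p̂) = √(0.69725·0.30275/109) = 0.044007.
The 90% critical value is z* = 1.645.
ME = 1.645·0.044007 = 0.07239.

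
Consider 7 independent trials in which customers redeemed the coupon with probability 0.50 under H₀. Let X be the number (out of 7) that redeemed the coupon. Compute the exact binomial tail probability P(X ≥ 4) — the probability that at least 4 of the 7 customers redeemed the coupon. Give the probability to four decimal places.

X is binomial with n = 7 and p = 0.50.
P(X ≥ 4) = C(7,4)·0.50^4·0.50^3 + C(7,5)·0.50^5·0.50^2 + C(7,6)·0.50^6·0.50^1 + C(7,7)·0.50^7·0.50^0.
= 0.273438 + 0.164062 + 0.054688 + 0.007812 = 0.5000.

P = 0.5000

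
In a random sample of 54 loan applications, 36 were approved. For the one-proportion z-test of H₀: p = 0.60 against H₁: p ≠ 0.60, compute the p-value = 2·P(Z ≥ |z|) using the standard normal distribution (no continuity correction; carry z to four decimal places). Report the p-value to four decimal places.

Sample proportion p̂ = 36/54 = 0.66667.
SE₀ = √(0.60·0.40/54) = 0.066667.
Test statistic (full precision, shown to 4 dp): z = (36/54 − 0.60)/SE₀ ≈ 1.0000.
From the standard normal, 2·P(Z ≥ |z|) = 0.3173.

p-value = 0.3173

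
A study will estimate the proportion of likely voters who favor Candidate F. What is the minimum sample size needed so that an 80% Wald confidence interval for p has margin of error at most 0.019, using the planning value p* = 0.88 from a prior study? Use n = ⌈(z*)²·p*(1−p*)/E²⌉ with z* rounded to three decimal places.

n = 481

For 80% confidence, z* = 1.282.
p*(1−p*) = 0.1056.
(z*)²·p*(1−p*)/E² = 1.643524·0.1056/0.000361 = 480.765.
Rounding up, n = 481.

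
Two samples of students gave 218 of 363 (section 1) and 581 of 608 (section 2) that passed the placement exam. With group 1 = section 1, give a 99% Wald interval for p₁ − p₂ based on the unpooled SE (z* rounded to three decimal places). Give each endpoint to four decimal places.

(-0.4247, -0.2854)

p̂₁ = 218/363 = 0.60055, p̂₂ = 581/608 = 0.95559; p̂₁ − p̂₂ = -0.35504.
SE = √(0.000660853 + 0.000069796) = √0.000730649 = 0.027031.
z* = 2.576 at the 99% level. Margin of error = 0.06963.
Interval: -0.35504 ± 0.06963 → (-0.4247, -0.2854).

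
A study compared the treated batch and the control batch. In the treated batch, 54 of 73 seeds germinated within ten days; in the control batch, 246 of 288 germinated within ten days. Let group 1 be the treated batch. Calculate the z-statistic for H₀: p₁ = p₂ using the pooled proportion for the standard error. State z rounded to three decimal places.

z = -2.331

Sample proportions: p̂₁ = 54/73 = 0.73973 and p̂₂ = 246/288 = 0.85417.
Pooling: p̂ = 300/361 = 0.83102.
Pooled SE = √[0.1404225·0.01717085] ≈ 0.049104.
z = -0.11444/0.049104 = -2.331.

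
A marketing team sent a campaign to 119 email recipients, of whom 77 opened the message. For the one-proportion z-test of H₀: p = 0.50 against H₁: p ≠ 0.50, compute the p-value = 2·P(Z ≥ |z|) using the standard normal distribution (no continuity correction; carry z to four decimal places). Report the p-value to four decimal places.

With x = 77 successes in n = 119, p̂ = 0.64706.
SE₀ = √(0.50·0.50/119) = 0.045835.
Test statistic (full precision, shown to 4 dp): z = (77/119 − 0.50)/SE₀ ≈ 3.2084.
p-value = 2·P(Z ≥ |z|) with z = 3.2084 → 0.0013.

p-value = 0.0013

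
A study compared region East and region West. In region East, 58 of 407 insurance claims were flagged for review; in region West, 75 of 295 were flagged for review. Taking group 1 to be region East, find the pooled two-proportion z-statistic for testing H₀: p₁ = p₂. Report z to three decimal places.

z = -3.729

Sample proportions: p̂₁ = 58/407 = 0.14251 and p̂₂ = 75/295 = 0.25424.
Pooling: p̂ = 133/702 = 0.18946.
Pooled SE = √[0.1535641·0.00584683] ≈ 0.029964.
z = -0.11173/0.029964 = -3.729.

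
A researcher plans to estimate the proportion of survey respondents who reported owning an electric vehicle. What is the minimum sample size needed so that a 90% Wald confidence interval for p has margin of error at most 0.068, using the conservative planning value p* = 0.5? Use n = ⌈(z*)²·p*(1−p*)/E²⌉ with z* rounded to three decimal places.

n = 147

For 90% confidence, z* = 1.645.
p*(1−p*) = 0.50·0.50 = 0.2500.
Required n before rounding: 2.706025 × 0.2500 / 0.068² = 146.303.
⌈146.303⌉ = 147.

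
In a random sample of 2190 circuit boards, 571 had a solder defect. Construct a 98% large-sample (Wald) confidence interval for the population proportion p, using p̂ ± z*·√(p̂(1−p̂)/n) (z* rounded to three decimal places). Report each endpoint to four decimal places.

With x = 571 successes in n = 2190, p̂ = 0.26073.
SE = √(p̂(1−p̂)/n) = √(0.192750/2190) = 0.009382.
z* = 2.326 at the 98% level.
Margin of error: 2.326 × 0.009382 = 0.02182.
So the interval runs from 0.2389 to 0.2826.

(0.2389, 0.2826)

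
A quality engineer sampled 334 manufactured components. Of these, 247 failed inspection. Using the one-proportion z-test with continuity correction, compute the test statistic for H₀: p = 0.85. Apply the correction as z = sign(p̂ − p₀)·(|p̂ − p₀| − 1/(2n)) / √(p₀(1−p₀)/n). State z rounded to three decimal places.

p̂ = 247/334 = 0.73952. p̂ − p₀ = -0.110479.
1/(2n) = 0.001497.
Corrected numerator: |-0.110479| − 0.001497 = 0.108982.
Null standard error: √(0.85·0.15/334) = √0.000381737 = 0.019538.
z = −0.108982/0.019538 = -5.578.

z = -5.578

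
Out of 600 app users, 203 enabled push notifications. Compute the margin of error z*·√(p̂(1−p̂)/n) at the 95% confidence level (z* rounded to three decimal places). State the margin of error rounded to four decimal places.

The sample proportion is 203/600 = 0.33833.
Standard error of p̂: √(0.223864/600) = √0.000373106 = 0.019316.
For 95% confidence, z* = 1.960.
So ME = 0.0379.

ME = 0.0379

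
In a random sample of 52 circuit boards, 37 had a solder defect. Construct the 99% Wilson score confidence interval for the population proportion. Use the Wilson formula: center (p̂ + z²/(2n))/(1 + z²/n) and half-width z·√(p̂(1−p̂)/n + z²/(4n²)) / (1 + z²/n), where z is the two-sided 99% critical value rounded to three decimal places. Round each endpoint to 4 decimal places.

p̂ = 37/52 = 0.71154; z = 2.576, so z² = 6.635776.
1 + z²/n = 1.127611.
Adjusted center: (0.71154 + z²/(2n))/1.127611 = 0.68760.
Radicand: p̂(1−p̂)/n + z²/(4n²) = 0.003947144 + 0.000613515 = 0.004560659.
Half-width = 2.576·√0.004560659/1.127611 = 0.15428.
So the interval runs from 0.5333 to 0.8419.

(0.5333, 0.8419)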